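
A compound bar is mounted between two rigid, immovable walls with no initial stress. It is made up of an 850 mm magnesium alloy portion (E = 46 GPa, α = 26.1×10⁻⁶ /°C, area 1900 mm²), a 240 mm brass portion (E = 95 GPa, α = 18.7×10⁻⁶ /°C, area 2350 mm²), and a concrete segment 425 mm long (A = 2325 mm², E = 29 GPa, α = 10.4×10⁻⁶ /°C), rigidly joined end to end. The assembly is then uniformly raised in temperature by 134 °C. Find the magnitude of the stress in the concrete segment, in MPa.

If the supports were absent, the total length change would be Σ αᵢΔT Lᵢ = 26.1×10⁻⁶×134×850 + 18.7×10⁻⁶×134×240 + 10.4×10⁻⁶×134×425 = 4.166 mm.
Since the ends are fixed, an axial force P builds up, equal in every segment, with P · Σ Lᵢ/(AᵢEᵢ) = δ_free.
Σ Lᵢ/(AᵢEᵢ) = 850/(1900×46×10³) + 240/(2350×95×10³) + 425/(2325×29×10³) = 1.71×10⁻⁵ mm/N.
Hence P = δ_free / Σ(L/AE) = 4.166/1.71×10⁻⁵ = 243.6 kN (compressive).
σ_{concrete} = P / A = 243600 / 2325 = 104.8 MPa.

σ ≈ 105 MPa (compressive)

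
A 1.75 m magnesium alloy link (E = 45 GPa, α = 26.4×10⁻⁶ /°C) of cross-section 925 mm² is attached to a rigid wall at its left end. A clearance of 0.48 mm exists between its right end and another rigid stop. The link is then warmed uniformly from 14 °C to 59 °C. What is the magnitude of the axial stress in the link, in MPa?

Unrestrained expansion: δ_free = αΔT L = 26.4×10⁻⁶ × 45 × 1750 = 2.079 mm.
The gap closes (δ_free > 0.48 mm) and the wall then resists a further 2.079 − 0.48 = 1.599 mm of expansion.
Compatibility: PL/(AE) = 1.599 mm, so σ = P/A = E × (1.599/1750) = 41.12 MPa.

σ ≈ 41.1 MPa (compressive)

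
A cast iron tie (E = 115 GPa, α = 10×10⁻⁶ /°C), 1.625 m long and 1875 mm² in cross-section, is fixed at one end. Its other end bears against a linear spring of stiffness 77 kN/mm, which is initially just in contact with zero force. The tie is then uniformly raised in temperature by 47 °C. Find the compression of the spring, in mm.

If the spring were absent the tie would lengthen by αΔT L = 10×10⁻⁶ × 47 × 1625 = 0.7637 mm.
Let P be the compressive force at the spring. The tie shortens elastically by PL/(AE) and the spring compresses by P/k; together these equal δ_free.
So P = δ_free / [L/(AE) + 1/k] = 0.7637 / [ 1625/(1875×115×10³) + 1/(77×10³) ].
P = 0.7637 / 2.052×10⁻⁵ = 37210 N.
Spring compression = P/k = 37210/(77×10³) = 0.4833 mm.

δ ≈ 0.483 mm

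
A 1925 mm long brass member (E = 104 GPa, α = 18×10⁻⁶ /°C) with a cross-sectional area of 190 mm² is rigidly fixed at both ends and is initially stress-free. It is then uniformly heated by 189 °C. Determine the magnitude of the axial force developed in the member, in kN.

Full restraint means ε = 0, so the stress is σ = EαΔT = 104×10³ × 18×10⁻⁶ × 189 = 353.8 MPa.
Axial force P = σA = 353.8 × 190 = 67220 N = 67.22 kN, compressive.

P ≈ 67.2 kN (compressive)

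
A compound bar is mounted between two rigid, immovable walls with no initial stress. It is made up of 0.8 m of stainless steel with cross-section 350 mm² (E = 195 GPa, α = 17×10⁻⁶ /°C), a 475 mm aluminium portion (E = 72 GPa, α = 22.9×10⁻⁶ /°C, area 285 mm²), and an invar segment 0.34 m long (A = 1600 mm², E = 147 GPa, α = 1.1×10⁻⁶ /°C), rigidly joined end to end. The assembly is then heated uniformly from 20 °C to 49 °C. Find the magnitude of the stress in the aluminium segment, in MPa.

Free thermal expansion of the whole bar: Σ αᵢΔT Lᵢ = 17×10⁻⁶×29×800 + 22.9×10⁻⁶×29×475 + 1.1×10⁻⁶×29×340 = 0.7207 mm.
The rigid supports impose zero overall length change; the single axial force P common to all segments must satisfy P Σ Lᵢ/(AᵢEᵢ) = δ_free.
The series flexibility is Σ Lᵢ/(AᵢEᵢ) = 800/(350×195×10³) + 475/(285×72×10³) + 340/(1600×147×10³) = 3.632×10⁻⁵ mm/N.
Hence P = δ_free / Σ(L/AE) = 0.7207/3.632×10⁻⁵ = 19.85 kN (compressive).
σ_{aluminium} = P / A = 19850 / 285 = 69.63 MPa.

σ ≈ 69.6 MPa (compressive)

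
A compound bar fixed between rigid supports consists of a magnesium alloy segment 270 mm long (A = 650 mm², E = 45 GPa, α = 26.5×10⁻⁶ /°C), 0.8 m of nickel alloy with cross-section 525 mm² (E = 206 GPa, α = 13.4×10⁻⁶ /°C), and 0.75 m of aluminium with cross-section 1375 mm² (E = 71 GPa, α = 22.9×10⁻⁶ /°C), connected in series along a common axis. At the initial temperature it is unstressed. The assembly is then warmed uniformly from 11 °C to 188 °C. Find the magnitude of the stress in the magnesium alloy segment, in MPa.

σ ≈ 393 MPa (compressive)

With the walls removed the bar would change length by δ_free = Σ αᵢΔT Lᵢ = 26.5×10⁻⁶×177×270 + 13.4×10⁻⁶×177×800 + 22.9×10⁻⁶×177×750 = 6.204 mm.
The walls prevent any net length change, so an axial force P (same in every segment) develops. Compatibility: P · Σ Lᵢ/(AᵢEᵢ) = δ_free.
The series flexibility is Σ Lᵢ/(AᵢEᵢ) = 270/(650×45×10³) + 800/(525×206×10³) + 750/(1375×71×10³) = 2.431×10⁻⁵ mm/N.
So P = 6.204 / 2.431×10⁻⁵ = 255.2 kN, compressive.
σ_{magnesium alloy} = P / A = 255200 / 650 = 392.6 MPa.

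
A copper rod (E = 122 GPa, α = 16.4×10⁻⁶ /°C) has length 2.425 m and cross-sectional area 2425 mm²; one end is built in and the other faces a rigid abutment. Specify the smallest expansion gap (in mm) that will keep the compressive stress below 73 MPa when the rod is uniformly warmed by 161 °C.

g ≈ 4.95 mm

With no wall the rod would lengthen by αΔT L = 16.4×10⁻⁶ × 161 × 2425 = 6.403 mm.
At the allowable stress the elastic shortening the wall may impose is σL/E = 73 × 2425 / (122×10³) = 1.451 mm.
So the gap has to take up the difference, g_min = δ_free − σL/E = 6.403 − 1.451 = 4.952 mm.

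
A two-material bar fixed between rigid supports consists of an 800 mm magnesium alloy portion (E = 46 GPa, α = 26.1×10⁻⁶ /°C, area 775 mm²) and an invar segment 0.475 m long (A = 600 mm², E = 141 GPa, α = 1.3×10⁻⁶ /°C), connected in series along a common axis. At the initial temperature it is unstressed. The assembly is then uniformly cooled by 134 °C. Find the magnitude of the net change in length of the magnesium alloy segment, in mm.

If the supports were absent, the total length change would be Σ αᵢΔT Lᵢ = 26.1×10⁻⁶×134×800 + 1.3×10⁻⁶×134×475 = 2.881 mm.
The walls prevent any net length change, so an axial force P (same in every segment) develops. Compatibility: P · Σ Lᵢ/(AᵢEᵢ) = δ_free.
Σ Lᵢ/(AᵢEᵢ) = 800/(775×46×10³) + 475/(600×141×10³) = 2.806×10⁻⁵ mm/N.
Hence P = δ_free / Σ(L/AE) = 2.881/2.806×10⁻⁵ = 102.7 kN (tensile).
For the magnesium alloy segment, free thermal change = 26.1×10⁻⁶×134×800 = 2.798 mm and elastic change from P = 102700×800/(775×46×10³) = 2.304 mm; these oppose, so the net change is 0.494 mm (segment shortens).

|ΔL| ≈ 0.494 mm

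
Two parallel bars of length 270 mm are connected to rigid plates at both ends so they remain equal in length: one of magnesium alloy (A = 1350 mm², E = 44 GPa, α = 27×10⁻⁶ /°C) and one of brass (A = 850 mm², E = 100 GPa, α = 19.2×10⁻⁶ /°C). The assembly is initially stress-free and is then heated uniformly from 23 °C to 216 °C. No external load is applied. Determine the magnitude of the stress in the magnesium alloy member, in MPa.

σ ≈ 39 MPa (compressive)

The magnesium alloy has the larger α, so on heating it would change length more than the brass if both were free. The rigid plates force a common final length, so the magnesium alloy is put into compression and the brass into tension, with equal and opposite forces P (no external load).
Equating the net (thermal + elastic) strains gives |α₁ − α₂|·ΔT = P·[1/(A₁E₁) + 1/(A₂E₂)].
|α₁ − α₂|·ΔT = 7.8×10⁻⁶ × 193 = 0.001505.
1/(A₁E₁) + 1/(A₂E₂) = 1/(1350×44×10³) + 1/(850×100×10³) = 2.86×10⁻⁸ N⁻¹.
So P = 0.001505 / 2.86×10⁻⁸ = 52.64 kN.
σ_{magnesium alloy} = P/A₁ = 52640/1350 = 38.99 MPa, compressive.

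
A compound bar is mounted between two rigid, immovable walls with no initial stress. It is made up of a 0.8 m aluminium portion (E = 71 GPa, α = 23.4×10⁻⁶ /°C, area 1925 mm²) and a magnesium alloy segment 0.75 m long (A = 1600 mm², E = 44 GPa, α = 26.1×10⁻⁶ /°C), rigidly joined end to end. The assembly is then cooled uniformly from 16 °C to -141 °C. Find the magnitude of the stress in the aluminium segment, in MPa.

σ ≈ 189 MPa (tensile)

If the supports were absent, the total length change would be Σ αᵢΔT Lᵢ = 23.4×10⁻⁶×157×800 + 26.1×10⁻⁶×157×750 = 6.012 mm.
Since the ends are fixed, an axial force P builds up, equal in every segment, with P · Σ Lᵢ/(AᵢEᵢ) = δ_free.
Σ Lᵢ/(AᵢEᵢ) = 800/(1925×71×10³) + 750/(1600×44×10³) = 1.651×10⁻⁵ mm/N.
Hence P = δ_free / Σ(L/AE) = 6.012/1.651×10⁻⁵ = 364.2 kN (tensile).
σ_{aluminium} = P / A = 364200 / 1925 = 189.2 MPa.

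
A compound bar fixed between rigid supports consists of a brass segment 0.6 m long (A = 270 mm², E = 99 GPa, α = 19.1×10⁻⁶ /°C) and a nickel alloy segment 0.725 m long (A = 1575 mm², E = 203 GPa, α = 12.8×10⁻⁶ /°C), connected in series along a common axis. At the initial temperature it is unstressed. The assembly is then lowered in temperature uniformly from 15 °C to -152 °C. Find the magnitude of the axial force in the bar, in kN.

Free thermal contraction of the whole bar: Σ αᵢΔT Lᵢ = 19.1×10⁻⁶×167×600 + 12.8×10⁻⁶×167×725 = 3.464 mm.
The walls prevent any net length change, so an axial force P (same in every segment) develops. Compatibility: P · Σ Lᵢ/(AᵢEᵢ) = δ_free.
The series flexibility is Σ Lᵢ/(AᵢEᵢ) = 600/(270×99×10³) + 725/(1575×203×10³) = 2.471×10⁻⁵ mm/N.
P = 3.464 / 2.471×10⁻⁵ = 140100 N = 140.1 kN, tensile.

P ≈ 140 kN (tensile)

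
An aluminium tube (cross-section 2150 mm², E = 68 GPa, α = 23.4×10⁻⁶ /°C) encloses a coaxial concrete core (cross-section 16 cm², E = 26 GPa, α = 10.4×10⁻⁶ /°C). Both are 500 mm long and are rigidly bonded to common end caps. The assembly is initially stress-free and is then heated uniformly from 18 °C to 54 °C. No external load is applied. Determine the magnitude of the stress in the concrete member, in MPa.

σ ≈ 9.47 MPa (tensile)

Equilibrium of a rigid end plate with no external load gives equal and opposite internal forces ±P in the two members. Since α_{aluminium} > α_{concrete}, heating drives the aluminium into compression and the concrete into tension.
Setting the final lengths equal and cancelling L: (α₁ − α₂)ΔT = P/(A₁E₁) + P/(A₂E₂).
|α₁ − α₂|·ΔT = 13×10⁻⁶ × 36 = 0.000468.
1/(A₁E₁) + 1/(A₂E₂) = 1/(2150×68×10³) + 1/(1600×26×10³) = 3.088×10⁻⁸ N⁻¹.
P = 0.000468 / 3.088×10⁻⁸ = 15160 N = 15.16 kN.
σ_{concrete} = P/A₂ = 15160/1600 = 9.473 MPa, tensile.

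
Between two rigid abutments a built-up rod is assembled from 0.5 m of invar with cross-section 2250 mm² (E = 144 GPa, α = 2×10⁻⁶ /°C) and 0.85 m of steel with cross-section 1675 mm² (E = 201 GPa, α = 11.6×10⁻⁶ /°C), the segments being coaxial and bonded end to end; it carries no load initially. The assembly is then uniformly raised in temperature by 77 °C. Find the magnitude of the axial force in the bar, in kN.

P ≈ 206 kN (compressive)

If the supports were absent, the total length change would be Σ αᵢΔT Lᵢ = 2×10⁻⁶×77×500 + 11.6×10⁻⁶×77×850 = 0.8362 mm.
The walls prevent any net length change, so an axial force P (same in every segment) develops. Compatibility: P · Σ Lᵢ/(AᵢEᵢ) = δ_free.
The series flexibility is Σ Lᵢ/(AᵢEᵢ) = 500/(2250×144×10³) + 850/(1675×201×10³) = 4.068×10⁻⁶ mm/N.
P = 0.8362 / 4.068×10⁻⁶ = 205600 N = 205.6 kN, compressive.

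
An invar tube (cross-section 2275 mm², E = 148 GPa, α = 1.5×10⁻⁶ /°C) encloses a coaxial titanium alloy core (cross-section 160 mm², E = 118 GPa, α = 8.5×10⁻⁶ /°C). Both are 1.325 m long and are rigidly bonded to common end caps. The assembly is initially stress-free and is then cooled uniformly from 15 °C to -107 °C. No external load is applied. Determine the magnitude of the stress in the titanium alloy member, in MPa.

σ ≈ 95.4 MPa (tensile)

Both members must finish at the same length. With the larger α, the titanium alloy tends to over-contract; the plates restrain it, putting the titanium alloy in tension and the invar in compression. With no external load the two internal forces are equal and opposite, magnitude P.
Setting the final lengths equal and cancelling L: (α₁ − α₂)ΔT = P/(A₁E₁) + P/(A₂E₂).
|α₁ − α₂|·ΔT = 7×10⁻⁶ × 122 = 0.000854.
1/(A₁E₁) + 1/(A₂E₂) = 1/(2275×148×10³) + 1/(160×118×10³) = 5.594×10⁻⁸ N⁻¹.
So P = 0.000854 / 5.594×10⁻⁸ = 15.27 kN.
σ_{titanium alloy} = P/A₂ = 15270/160 = 95.42 MPa, tensile.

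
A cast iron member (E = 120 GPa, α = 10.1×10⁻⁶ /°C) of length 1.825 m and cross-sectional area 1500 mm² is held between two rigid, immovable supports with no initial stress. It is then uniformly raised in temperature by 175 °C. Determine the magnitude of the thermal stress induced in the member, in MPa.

The supports are rigid, so the total axial strain is zero. The restrained thermal strain is ε = αΔT = 10.1×10⁻⁶ × 175 = 1767.5×10⁻⁶.
The stress required to suppress this strain is σ = Eε = 120×10³ × 1767.5×10⁻⁶ = 212.1 MPa, compressive since the member is trying to expand.

σ ≈ 212 MPa (compressive)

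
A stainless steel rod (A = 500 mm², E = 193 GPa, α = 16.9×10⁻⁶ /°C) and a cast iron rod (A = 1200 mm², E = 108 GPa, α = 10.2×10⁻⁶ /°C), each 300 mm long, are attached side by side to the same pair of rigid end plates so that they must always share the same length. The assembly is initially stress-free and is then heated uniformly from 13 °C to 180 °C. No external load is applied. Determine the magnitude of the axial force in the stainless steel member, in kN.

P ≈ 61.9 kN (compressive in the stainless steel)

Equilibrium of a rigid end plate with no external load gives equal and opposite internal forces ±P in the two members. Since α_{stainless steel} > α_{cast iron}, heating drives the stainless steel into compression and the cast iron into tension.
Compatibility of the two members (thermal + elastic change equal): (α₁ − α₂)ΔT = P·[1/(A₁E₁) + 1/(A₂E₂)].
|α₁ − α₂|·ΔT = 6.7×10⁻⁶ × 167 = 0.001119.
1/(A₁E₁) + 1/(A₂E₂) = 1/(500×193×10³) + 1/(1200×108×10³) = 1.808×10⁻⁸ N⁻¹.
P = 0.001119 / 1.808×10⁻⁸ = 61890 N = 61.89 kN.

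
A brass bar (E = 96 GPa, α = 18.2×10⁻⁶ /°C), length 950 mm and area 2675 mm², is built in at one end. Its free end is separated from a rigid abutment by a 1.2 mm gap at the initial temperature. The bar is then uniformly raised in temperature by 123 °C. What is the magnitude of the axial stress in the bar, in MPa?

If the wall were absent the bar would grow by αΔT L = 18.2×10⁻⁶ × 123 × 950 = 2.127 mm.
The gap closes (δ_free > 1.2 mm) and the wall then resists a further 2.127 − 1.2 = 0.9267 mm of expansion.
So σ = E(δ_free − g)/L = 96×10³ × 0.9267/950 = 93.64 MPa.

σ ≈ 93.6 MPa (compressive)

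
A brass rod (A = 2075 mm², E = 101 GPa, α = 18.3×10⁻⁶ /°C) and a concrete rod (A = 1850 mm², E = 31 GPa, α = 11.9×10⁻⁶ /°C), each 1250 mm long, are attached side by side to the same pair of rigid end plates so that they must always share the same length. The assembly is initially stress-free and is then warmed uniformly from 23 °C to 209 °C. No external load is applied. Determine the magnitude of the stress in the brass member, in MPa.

σ ≈ 25.8 MPa (compressive)

The brass has the larger α, so on heating it would change length more than the concrete if both were free. The rigid plates force a common final length, so the brass is put into compression and the concrete into tension, with equal and opposite forces P (no external load).
Setting the final lengths equal and cancelling L: (α₁ − α₂)ΔT = P/(A₁E₁) + P/(A₂E₂).
|α₁ − α₂|·ΔT = 6.4×10⁻⁶ × 186 = 0.00119.
1/(A₁E₁) + 1/(A₂E₂) = 1/(2075×101×10³) + 1/(1850×31×10³) = 2.221×10⁻⁸ N⁻¹.
So P = 0.00119 / 2.221×10⁻⁸ = 53.6 kN.
σ_{brass} = P/A₁ = 53600/2075 = 25.83 MPa, compressive.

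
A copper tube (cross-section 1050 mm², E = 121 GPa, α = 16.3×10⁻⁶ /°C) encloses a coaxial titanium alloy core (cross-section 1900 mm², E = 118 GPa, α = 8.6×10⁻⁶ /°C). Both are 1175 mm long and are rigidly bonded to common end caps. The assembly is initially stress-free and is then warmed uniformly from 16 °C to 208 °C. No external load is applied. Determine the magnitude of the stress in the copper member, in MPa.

Both members must finish at the same length. With the larger α, the copper tends to over-expand; the plates restrain it, putting the copper in compression and the titanium alloy in tension. With no external load the two internal forces are equal and opposite, magnitude P.
Compatibility of the two members (thermal + elastic change equal): (α₁ − α₂)ΔT = P·[1/(A₁E₁) + 1/(A₂E₂)].
|α₁ − α₂|·ΔT = 7.7×10⁻⁶ × 192 = 0.001478.
1/(A₁E₁) + 1/(A₂E₂) = 1/(1050×121×10³) + 1/(1900×118×10³) = 1.233×10⁻⁸ N⁻¹.
P = 0.001478 / 1.233×10⁻⁸ = 119900 N = 119.9 kN.
σ_{copper} = P/A₁ = 119900/1050 = 114.2 MPa, compressive.

σ ≈ 114 MPa (compressive)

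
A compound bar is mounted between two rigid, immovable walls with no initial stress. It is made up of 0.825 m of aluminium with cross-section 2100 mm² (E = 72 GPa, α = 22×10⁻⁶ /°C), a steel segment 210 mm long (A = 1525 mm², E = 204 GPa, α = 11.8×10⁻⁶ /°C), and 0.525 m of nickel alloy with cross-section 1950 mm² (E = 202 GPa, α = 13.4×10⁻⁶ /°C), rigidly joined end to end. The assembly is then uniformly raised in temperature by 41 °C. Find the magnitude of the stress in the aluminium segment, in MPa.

σ ≈ 72.4 MPa (compressive)

If the supports were absent, the total length change would be Σ αᵢΔT Lᵢ = 22×10⁻⁶×41×825 + 11.8×10⁻⁶×41×210 + 13.4×10⁻⁶×41×525 = 1.134 mm.
The walls prevent any net length change, so an axial force P (same in every segment) develops. Compatibility: P · Σ Lᵢ/(AᵢEᵢ) = δ_free.
The series flexibility is Σ Lᵢ/(AᵢEᵢ) = 825/(2100×72×10³) + 210/(1525×204×10³) + 525/(1950×202×10³) = 7.464×10⁻⁶ mm/N.
P = 1.134 / 7.464×10⁻⁶ = 151900 N = 151.9 kN, compressive.
σ_{aluminium} = P / A = 151900 / 2100 = 72.36 MPa.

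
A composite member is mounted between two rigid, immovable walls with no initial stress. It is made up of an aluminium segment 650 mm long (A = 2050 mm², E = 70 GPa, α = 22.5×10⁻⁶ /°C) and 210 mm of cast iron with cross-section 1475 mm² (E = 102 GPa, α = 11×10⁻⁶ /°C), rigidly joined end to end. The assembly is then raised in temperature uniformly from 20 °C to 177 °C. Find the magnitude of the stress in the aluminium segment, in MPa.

With the walls removed the bar would change length by δ_free = Σ αᵢΔT Lᵢ = 22.5×10⁻⁶×157×650 + 11×10⁻⁶×157×210 = 2.659 mm.
Since the ends are fixed, an axial force P builds up, equal in every segment, with P · Σ Lᵢ/(AᵢEᵢ) = δ_free.
Σ Lᵢ/(AᵢEᵢ) = 650/(2050×70×10³) + 210/(1475×102×10³) = 5.925×10⁻⁶ mm/N.
So P = 2.659 / 5.925×10⁻⁶ = 448.7 kN, compressive.
σ_{aluminium} = P / A = 448700 / 2050 = 218.9 MPa.

σ ≈ 219 MPa (compressive)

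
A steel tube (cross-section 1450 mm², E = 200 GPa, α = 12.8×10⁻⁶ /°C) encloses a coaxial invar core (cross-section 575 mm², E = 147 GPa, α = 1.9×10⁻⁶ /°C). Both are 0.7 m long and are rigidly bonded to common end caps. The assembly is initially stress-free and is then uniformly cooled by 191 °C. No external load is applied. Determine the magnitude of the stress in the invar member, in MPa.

Both members must finish at the same length. With the larger α, the steel tends to over-contract; the plates restrain it, putting the steel in tension and the invar in compression. With no external load the two internal forces are equal and opposite, magnitude P.
Equating the net (thermal + elastic) strains gives |α₁ − α₂|·ΔT = P·[1/(A₁E₁) + 1/(A₂E₂)].
|α₁ − α₂|·ΔT = 10.9×10⁻⁶ × 191 = 0.002082.
1/(A₁E₁) + 1/(A₂E₂) = 1/(1450×200×10³) + 1/(575×147×10³) = 1.528×10⁻⁸ N⁻¹.
So P = 0.002082 / 1.528×10⁻⁸ = 136.3 kN.
σ_{invar} = P/A₂ = 136300/575 = 237 MPa, compressive.

σ ≈ 237 MPa (compressive)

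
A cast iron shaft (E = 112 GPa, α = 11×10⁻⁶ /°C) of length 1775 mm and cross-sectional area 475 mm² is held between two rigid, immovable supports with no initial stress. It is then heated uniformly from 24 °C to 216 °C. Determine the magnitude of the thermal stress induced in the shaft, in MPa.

σ ≈ 237 MPa (compressive)

Because both ends are immovable the net strain is zero, and the suppressed thermal strain is αΔT = 11×10⁻⁶ × 192 = 2112×10⁻⁶.
σ = EαΔT = 112×10³ × 11×10⁻⁶ × 192 = 236.5 MPa (compressive; the shaft is trying to expand).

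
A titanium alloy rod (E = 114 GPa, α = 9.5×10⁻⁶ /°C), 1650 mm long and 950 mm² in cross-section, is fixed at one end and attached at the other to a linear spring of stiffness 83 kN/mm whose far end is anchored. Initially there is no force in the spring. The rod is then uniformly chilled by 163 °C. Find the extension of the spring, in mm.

If the spring were absent the rod would shorten by αΔT L = 9.5×10⁻⁶ × 163 × 1650 = 2.555 mm.
Let P be the tensile force in the spring. The rod extends elastically by PL/(AE) and the spring stretches by P/k; together these equal δ_free.
P [ L/(AE) + 1/k ] = δ_free → P [ 1650/(950×114×10³) + 1/(83×10³) ] = 2.555.
P = 2.555 / 2.728×10⁻⁵ = 93650 N.
Spring extension = P/k = 93650/(83×10³) = 1.128 mm.

δ ≈ 1.13 mm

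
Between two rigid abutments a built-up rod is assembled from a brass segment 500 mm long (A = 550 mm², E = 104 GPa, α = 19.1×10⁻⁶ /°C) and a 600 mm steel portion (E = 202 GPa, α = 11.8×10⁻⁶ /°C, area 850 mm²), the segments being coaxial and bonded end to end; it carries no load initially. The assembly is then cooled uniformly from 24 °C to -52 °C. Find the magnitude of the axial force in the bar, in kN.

P ≈ 103 kN (tensile)

If the supports were absent, the total length change would be Σ αᵢΔT Lᵢ = 19.1×10⁻⁶×76×500 + 11.8×10⁻⁶×76×600 = 1.264 mm.
Since the ends are fixed, an axial force P builds up, equal in every segment, with P · Σ Lᵢ/(AᵢEᵢ) = δ_free.
Σ Lᵢ/(AᵢEᵢ) = 500/(550×104×10³) + 600/(850×202×10³) = 1.224×10⁻⁵ mm/N.
Hence P = δ_free / Σ(L/AE) = 1.264/1.224×10⁻⁵ = 103.3 kN (tensile).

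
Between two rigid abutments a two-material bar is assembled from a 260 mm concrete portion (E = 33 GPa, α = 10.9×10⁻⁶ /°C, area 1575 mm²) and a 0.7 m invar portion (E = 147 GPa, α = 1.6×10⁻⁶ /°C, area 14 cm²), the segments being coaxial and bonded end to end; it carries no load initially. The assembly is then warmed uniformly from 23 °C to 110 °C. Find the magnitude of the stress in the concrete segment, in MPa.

With the walls removed the bar would change length by δ_free = Σ αᵢΔT Lᵢ = 10.9×10⁻⁶×87×260 + 1.6×10⁻⁶×87×700 = 0.344 mm.
Since the ends are fixed, an axial force P builds up, equal in every segment, with P · Σ Lᵢ/(AᵢEᵢ) = δ_free.
Σ Lᵢ/(AᵢEᵢ) = 260/(1575×33×10³) + 700/(1400×147×10³) = 8.404×10⁻⁶ mm/N.
P = 0.344 / 8.404×10⁻⁶ = 40930 N = 40.93 kN, compressive.
σ_{concrete} = P / A = 40930 / 1575 = 25.99 MPa.

σ ≈ 26 MPa (compressive)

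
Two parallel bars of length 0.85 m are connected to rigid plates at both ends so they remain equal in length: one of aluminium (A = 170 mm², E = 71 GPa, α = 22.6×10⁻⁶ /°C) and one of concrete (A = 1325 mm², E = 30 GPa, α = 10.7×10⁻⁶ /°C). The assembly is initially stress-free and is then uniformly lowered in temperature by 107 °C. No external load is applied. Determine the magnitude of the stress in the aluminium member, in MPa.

The aluminium has the larger α, so on cooling it would change length more than the concrete if both were free. The rigid plates force a common final length, so the aluminium is put into tension and the concrete into compression, with equal and opposite forces P (no external load).
Compatibility of the two members (thermal + elastic change equal): (α₁ − α₂)ΔT = P·[1/(A₁E₁) + 1/(A₂E₂)].
|α₁ − α₂|·ΔT = 11.9×10⁻⁶ × 107 = 0.001273.
1/(A₁E₁) + 1/(A₂E₂) = 1/(170×71×10³) + 1/(1325×30×10³) = 1.08×10⁻⁷ N⁻¹.
P = 0.001273 / 1.08×10⁻⁷ = 11790 N = 11.79 kN.
σ_{aluminium} = P/A₁ = 11790/170 = 69.35 MPa, tensile.

σ ≈ 69.3 MPa (tensile)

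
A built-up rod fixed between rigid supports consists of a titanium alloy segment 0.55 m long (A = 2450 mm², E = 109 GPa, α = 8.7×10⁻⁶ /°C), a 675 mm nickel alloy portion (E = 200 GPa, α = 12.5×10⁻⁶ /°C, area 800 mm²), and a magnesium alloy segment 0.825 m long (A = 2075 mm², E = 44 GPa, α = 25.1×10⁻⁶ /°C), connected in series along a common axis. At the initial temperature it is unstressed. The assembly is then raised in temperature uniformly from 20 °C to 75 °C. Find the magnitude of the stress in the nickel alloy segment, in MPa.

Free thermal expansion of the whole bar: Σ αᵢΔT Lᵢ = 8.7×10⁻⁶×55×550 + 12.5×10⁻⁶×55×675 + 25.1×10⁻⁶×55×825 = 1.866 mm.
Since the ends are fixed, an axial force P builds up, equal in every segment, with P · Σ Lᵢ/(AᵢEᵢ) = δ_free.
Σ Lᵢ/(AᵢEᵢ) = 550/(2450×109×10³) + 675/(800×200×10³) + 825/(2075×44×10³) = 1.531×10⁻⁵ mm/N.
Hence P = δ_free / Σ(L/AE) = 1.866/1.531×10⁻⁵ = 121.9 kN (compressive).
σ_{nickel alloy} = P / A = 121900 / 800 = 152.3 MPa.

σ ≈ 152 MPa (compressive)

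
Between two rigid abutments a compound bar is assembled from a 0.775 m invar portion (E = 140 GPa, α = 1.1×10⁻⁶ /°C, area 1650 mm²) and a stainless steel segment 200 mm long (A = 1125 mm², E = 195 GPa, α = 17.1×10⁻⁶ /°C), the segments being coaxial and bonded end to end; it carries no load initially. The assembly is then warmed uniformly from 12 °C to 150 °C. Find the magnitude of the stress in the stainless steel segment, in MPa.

σ ≈ 123 MPa (compressive)

With the walls removed the bar would change length by δ_free = Σ αᵢΔT Lᵢ = 1.1×10⁻⁶×138×775 + 17.1×10⁻⁶×138×200 = 0.5896 mm.
The walls prevent any net length change, so an axial force P (same in every segment) develops. Compatibility: P · Σ Lᵢ/(AᵢEᵢ) = δ_free.
Σ Lᵢ/(AᵢEᵢ) = 775/(1650×140×10³) + 200/(1125×195×10³) = 4.267×10⁻⁶ mm/N.
P = 0.5896 / 4.267×10⁻⁶ = 138200 N = 138.2 kN, compressive.
σ_{stainless steel} = P / A = 138200 / 1125 = 122.8 MPa.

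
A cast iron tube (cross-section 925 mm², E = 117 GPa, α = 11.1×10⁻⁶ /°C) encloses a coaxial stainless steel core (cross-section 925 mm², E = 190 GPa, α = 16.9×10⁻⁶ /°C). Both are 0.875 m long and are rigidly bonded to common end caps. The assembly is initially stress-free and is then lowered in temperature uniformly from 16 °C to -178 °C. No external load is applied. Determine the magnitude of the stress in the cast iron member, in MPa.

Both members must finish at the same length. With the larger α, the stainless steel tends to over-contract; the plates restrain it, putting the stainless steel in tension and the cast iron in compression. With no external load the two internal forces are equal and opposite, magnitude P.
Compatibility of the two members (thermal + elastic change equal): (α₁ − α₂)ΔT = P·[1/(A₁E₁) + 1/(A₂E₂)].
|α₁ − α₂|·ΔT = 5.8×10⁻⁶ × 194 = 0.001125.
1/(A₁E₁) + 1/(A₂E₂) = 1/(925×117×10³) + 1/(925×190×10³) = 1.493×10⁻⁸ N⁻¹.
So P = 0.001125 / 1.493×10⁻⁸ = 75.37 kN.
σ_{cast iron} = P/A₁ = 75370/925 = 81.48 MPa, compressive.

σ ≈ 81.5 MPa (compressive)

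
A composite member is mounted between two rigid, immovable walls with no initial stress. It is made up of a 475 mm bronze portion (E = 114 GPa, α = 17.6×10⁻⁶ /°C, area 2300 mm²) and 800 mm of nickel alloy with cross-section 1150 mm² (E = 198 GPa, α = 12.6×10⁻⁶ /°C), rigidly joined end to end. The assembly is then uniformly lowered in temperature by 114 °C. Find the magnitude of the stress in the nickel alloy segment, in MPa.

If the supports were absent, the total length change would be Σ αᵢΔT Lᵢ = 17.6×10⁻⁶×114×475 + 12.6×10⁻⁶×114×800 = 2.102 mm.
The walls prevent any net length change, so an axial force P (same in every segment) develops. Compatibility: P · Σ Lᵢ/(AᵢEᵢ) = δ_free.
Σ Lᵢ/(AᵢEᵢ) = 475/(2300×114×10³) + 800/(1150×198×10³) = 5.325×10⁻⁶ mm/N.
Hence P = δ_free / Σ(L/AE) = 2.102/5.325×10⁻⁶ = 394.8 kN (tensile).
σ_{nickel alloy} = P / A = 394800 / 1150 = 343.3 MPa.

σ ≈ 343 MPa (tensile)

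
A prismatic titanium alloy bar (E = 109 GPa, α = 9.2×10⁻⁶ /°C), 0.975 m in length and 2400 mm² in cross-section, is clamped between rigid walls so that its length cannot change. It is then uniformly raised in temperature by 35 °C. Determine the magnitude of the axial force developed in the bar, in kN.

P ≈ 84.2 kN (compressive)

With zero net strain, σ = E·αΔT = 109 GPa × 9.2×10⁻⁶ × 35 = 35.1 MPa.
Then P = σA = 35.1 × 2400 mm² = 84.24 kN, compressive.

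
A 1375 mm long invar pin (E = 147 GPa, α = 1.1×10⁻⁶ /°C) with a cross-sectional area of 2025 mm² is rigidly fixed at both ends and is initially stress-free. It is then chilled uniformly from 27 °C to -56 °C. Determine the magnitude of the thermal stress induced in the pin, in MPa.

The supports are rigid, so the total axial strain is zero. The restrained thermal strain is ε = αΔT = 1.1×10⁻⁶ × 83 = 91.3×10⁻⁶.
Hence σ = E·αΔT = 147×10³ × 91.3×10⁻⁶ = 13.42 MPa, tensile.

σ ≈ 13.4 MPa (tensile)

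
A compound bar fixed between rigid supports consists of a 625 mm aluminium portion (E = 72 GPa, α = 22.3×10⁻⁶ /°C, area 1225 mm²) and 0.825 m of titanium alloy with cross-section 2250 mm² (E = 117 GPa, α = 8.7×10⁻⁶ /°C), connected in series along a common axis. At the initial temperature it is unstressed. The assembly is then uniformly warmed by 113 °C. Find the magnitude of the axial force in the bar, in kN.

If the supports were absent, the total length change would be Σ αᵢΔT Lᵢ = 22.3×10⁻⁶×113×625 + 8.7×10⁻⁶×113×825 = 2.386 mm.
The rigid supports impose zero overall length change; the single axial force P common to all segments must satisfy P Σ Lᵢ/(AᵢEᵢ) = δ_free.
Σ Lᵢ/(AᵢEᵢ) = 625/(1225×72×10³) + 825/(2250×117×10³) = 1.022×10⁻⁵ mm/N.
Hence P = δ_free / Σ(L/AE) = 2.386/1.022×10⁻⁵ = 233.5 kN (compressive).

P ≈ 233 kN (compressive)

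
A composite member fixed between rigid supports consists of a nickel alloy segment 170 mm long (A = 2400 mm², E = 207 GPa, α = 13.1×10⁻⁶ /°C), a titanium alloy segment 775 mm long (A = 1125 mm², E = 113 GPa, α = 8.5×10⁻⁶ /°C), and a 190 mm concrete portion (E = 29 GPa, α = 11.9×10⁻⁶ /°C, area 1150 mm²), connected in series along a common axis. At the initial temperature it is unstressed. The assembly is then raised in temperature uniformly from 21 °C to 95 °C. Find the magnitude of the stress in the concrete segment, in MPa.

σ ≈ 58.7 MPa (compressive)

Free thermal expansion of the whole bar: Σ αᵢΔT Lᵢ = 13.1×10⁻⁶×74×170 + 8.5×10⁻⁶×74×775 + 11.9×10⁻⁶×74×190 = 0.8196 mm.
Since the ends are fixed, an axial force P builds up, equal in every segment, with P · Σ Lᵢ/(AᵢEᵢ) = δ_free.
The series flexibility is Σ Lᵢ/(AᵢEᵢ) = 170/(2400×207×10³) + 775/(1125×113×10³) + 190/(1150×29×10³) = 1.214×10⁻⁵ mm/N.
Hence P = δ_free / Σ(L/AE) = 0.8196/1.214×10⁻⁵ = 67.54 kN (compressive).
σ_{concrete} = P / A = 67540 / 1150 = 58.73 MPa.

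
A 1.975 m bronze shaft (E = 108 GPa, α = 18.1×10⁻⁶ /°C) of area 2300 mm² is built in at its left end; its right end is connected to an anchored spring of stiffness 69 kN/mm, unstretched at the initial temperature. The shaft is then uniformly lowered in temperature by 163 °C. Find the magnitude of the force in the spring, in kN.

Free thermal contraction: δ_free = αΔT L = 18.1×10⁻⁶ × 163 × 1975 = 5.827 mm.
With a force P in the spring, the elastic change of the shaft is PL/(AE) and that of the spring is P/k; compatibility requires their sum to equal δ_free.
P [ L/(AE) + 1/k ] = δ_free → P [ 1975/(2300×108×10³) + 1/(69×10³) ] = 5.827.
P = 5.827 / 2.244×10⁻⁵ = 259600 N.

P ≈ 260 kN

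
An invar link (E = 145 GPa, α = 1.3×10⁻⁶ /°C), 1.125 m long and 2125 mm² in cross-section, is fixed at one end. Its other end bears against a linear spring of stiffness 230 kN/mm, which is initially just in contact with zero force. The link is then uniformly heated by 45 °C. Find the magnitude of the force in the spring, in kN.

P ≈ 8.23 kN

If the spring were absent the link would lengthen by αΔT L = 1.3×10⁻⁶ × 45 × 1125 = 0.06581 mm.
With a force P in the spring, the elastic change of the link is PL/(AE) and that of the spring is P/k; compatibility requires their sum to equal δ_free.
So P = δ_free / [L/(AE) + 1/k] = 0.06581 / [ 1125/(2125×145×10³) + 1/(230×10³) ].
P = 0.06581 / 7.999×10⁻⁶ = 8228 N.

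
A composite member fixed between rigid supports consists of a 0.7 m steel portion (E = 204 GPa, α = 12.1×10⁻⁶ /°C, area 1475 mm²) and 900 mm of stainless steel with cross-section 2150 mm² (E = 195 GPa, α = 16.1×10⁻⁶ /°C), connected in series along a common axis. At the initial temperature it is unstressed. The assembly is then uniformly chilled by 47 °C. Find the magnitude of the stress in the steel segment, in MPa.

With the walls removed the bar would change length by δ_free = Σ αᵢΔT Lᵢ = 12.1×10⁻⁶×47×700 + 16.1×10⁻⁶×47×900 = 1.079 mm.
The walls prevent any net length change, so an axial force P (same in every segment) develops. Compatibility: P · Σ Lᵢ/(AᵢEᵢ) = δ_free.
The series flexibility is Σ Lᵢ/(AᵢEᵢ) = 700/(1475×204×10³) + 900/(2150×195×10³) = 4.473×10⁻⁶ mm/N.
P = 1.079 / 4.473×10⁻⁶ = 241200 N = 241.2 kN, tensile.
σ_{steel} = P / A = 241200 / 1475 = 163.6 MPa.

σ ≈ 164 MPa (tensile)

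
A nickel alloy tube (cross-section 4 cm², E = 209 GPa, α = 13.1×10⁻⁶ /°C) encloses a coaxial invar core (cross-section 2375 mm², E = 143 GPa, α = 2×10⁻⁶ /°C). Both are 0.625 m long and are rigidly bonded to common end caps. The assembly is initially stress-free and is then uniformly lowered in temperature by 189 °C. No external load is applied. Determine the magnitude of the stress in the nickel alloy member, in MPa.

Both members must finish at the same length. With the larger α, the nickel alloy tends to over-contract; the plates restrain it, putting the nickel alloy in tension and the invar in compression. With no external load the two internal forces are equal and opposite, magnitude P.
Setting the final lengths equal and cancelling L: (α₁ − α₂)ΔT = P/(A₁E₁) + P/(A₂E₂).
|α₁ − α₂|·ΔT = 11.1×10⁻⁶ × 189 = 0.002098.
1/(A₁E₁) + 1/(A₂E₂) = 1/(400×209×10³) + 1/(2375×143×10³) = 1.491×10⁻⁸ N⁻¹.
P = 0.002098 / 1.491×10⁻⁸ = 140700 N = 140.7 kN.
σ_{nickel alloy} = P/A₁ = 140700/400 = 351.9 MPa, tensile.

σ ≈ 352 MPa (tensile)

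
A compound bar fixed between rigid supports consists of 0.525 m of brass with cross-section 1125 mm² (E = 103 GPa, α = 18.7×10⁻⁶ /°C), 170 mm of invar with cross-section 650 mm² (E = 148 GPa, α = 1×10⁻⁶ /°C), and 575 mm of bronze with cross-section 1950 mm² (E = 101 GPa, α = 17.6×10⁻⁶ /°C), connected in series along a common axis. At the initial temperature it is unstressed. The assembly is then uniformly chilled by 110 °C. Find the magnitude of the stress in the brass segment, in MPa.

If the supports were absent, the total length change would be Σ αᵢΔT Lᵢ = 18.7×10⁻⁶×110×525 + 1×10⁻⁶×110×170 + 17.6×10⁻⁶×110×575 = 2.212 mm.
The rigid supports impose zero overall length change; the single axial force P common to all segments must satisfy P Σ Lᵢ/(AᵢEᵢ) = δ_free.
Σ Lᵢ/(AᵢEᵢ) = 525/(1125×103×10³) + 170/(650×148×10³) + 575/(1950×101×10³) = 9.217×10⁻⁶ mm/N.
So P = 2.212 / 9.217×10⁻⁶ = 240 kN, tensile.
σ_{brass} = P / A = 240000 / 1125 = 213.3 MPa.

σ ≈ 213 MPa (tensile)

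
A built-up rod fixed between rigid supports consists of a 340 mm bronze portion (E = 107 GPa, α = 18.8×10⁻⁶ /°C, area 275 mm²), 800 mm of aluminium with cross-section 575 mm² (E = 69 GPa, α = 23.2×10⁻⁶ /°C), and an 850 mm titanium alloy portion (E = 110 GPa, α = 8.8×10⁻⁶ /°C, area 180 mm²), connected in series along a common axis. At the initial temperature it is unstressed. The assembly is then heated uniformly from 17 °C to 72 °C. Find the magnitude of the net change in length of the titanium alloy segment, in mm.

|ΔL| ≈ 0.614 mm

Free thermal expansion of the whole bar: Σ αᵢΔT Lᵢ = 18.8×10⁻⁶×55×340 + 23.2×10⁻⁶×55×800 + 8.8×10⁻⁶×55×850 = 1.784 mm.
The walls prevent any net length change, so an axial force P (same in every segment) develops. Compatibility: P · Σ Lᵢ/(AᵢEᵢ) = δ_free.
The series flexibility is Σ Lᵢ/(AᵢEᵢ) = 340/(275×107×10³) + 800/(575×69×10³) + 850/(180×110×10³) = 7.465×10⁻⁵ mm/N.
P = 1.784 / 7.465×10⁻⁵ = 23900 N = 23.9 kN, compressive.
For the titanium alloy segment, free thermal change = 8.8×10⁻⁶×55×850 = 0.4114 mm and elastic change from P = 23900×850/(180×110×10³) = 1.026 mm; these oppose, so the net change is 0.614 mm (segment shortens).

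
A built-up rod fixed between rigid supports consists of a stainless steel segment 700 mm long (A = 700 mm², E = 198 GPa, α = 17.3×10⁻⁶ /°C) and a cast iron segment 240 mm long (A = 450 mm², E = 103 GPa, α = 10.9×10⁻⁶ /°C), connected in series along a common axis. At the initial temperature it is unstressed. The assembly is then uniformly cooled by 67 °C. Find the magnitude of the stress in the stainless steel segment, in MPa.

Free thermal contraction of the whole bar: Σ αᵢΔT Lᵢ = 17.3×10⁻⁶×67×700 + 10.9×10⁻⁶×67×240 = 0.9866 mm.
The walls prevent any net length change, so an axial force P (same in every segment) develops. Compatibility: P · Σ Lᵢ/(AᵢEᵢ) = δ_free.
The series flexibility is Σ Lᵢ/(AᵢEᵢ) = 700/(700×198×10³) + 240/(450×103×10³) = 1.023×10⁻⁵ mm/N.
Hence P = δ_free / Σ(L/AE) = 0.9866/1.023×10⁻⁵ = 96.46 kN (tensile).
σ_{stainless steel} = P / A = 96460 / 700 = 137.8 MPa.

σ ≈ 138 MPa (tensile)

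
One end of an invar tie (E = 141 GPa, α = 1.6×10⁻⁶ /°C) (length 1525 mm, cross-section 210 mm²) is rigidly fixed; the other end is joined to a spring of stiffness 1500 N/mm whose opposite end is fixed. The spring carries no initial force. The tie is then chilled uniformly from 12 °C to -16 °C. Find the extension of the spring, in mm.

Free thermal contraction: δ_free = αΔT L = 1.6×10⁻⁶ × 28 × 1525 = 0.06832 mm.
Let P be the tensile force in the spring. The tie extends elastically by PL/(AE) and the spring stretches by P/k; together these equal δ_free.
P [ L/(AE) + 1/k ] = δ_free → P [ 1525/(210×141×10³) + 1/(1500) ] = 0.06832.
P = 0.06832 / 0.0007182 = 95.13 N.
Spring extension = P/k = 95.13/(1500) = 0.06342 mm.

δ ≈ 0.0634 mm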